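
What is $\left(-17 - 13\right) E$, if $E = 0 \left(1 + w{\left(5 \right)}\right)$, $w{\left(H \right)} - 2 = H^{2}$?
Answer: $0$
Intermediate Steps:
$w{\left(H \right)} = 2 + H^{2}$
$E = 0$ ($E = 0 \left(1 + \left(2 + 5^{2}\right)\right) = 0 \left(1 + \left(2 + 25\right)\right) = 0 \left(1 + 27\right) = 0 \cdot 28 = 0$)
$\left(-17 - 13\right) E = \left(-17 - 13\right) 0 = \left(-30\right) 0 = 0$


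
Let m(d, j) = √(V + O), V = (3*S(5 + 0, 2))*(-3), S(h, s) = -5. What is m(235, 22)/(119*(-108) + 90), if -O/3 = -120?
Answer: -√5/1418 ≈ -0.0015769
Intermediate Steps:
O = 360 (O = -3*(-120) = 360)
V = 45 (V = (3*(-5))*(-3) = -15*(-3) = 45)
m(d, j) = 9*√5 (m(d, j) = √(45 + 360) = √405 = 9*√5)
m(235, 22)/(119*(-108) + 90) = (9*√5)/(119*(-108) + 90) = (9*√5)/(-12852 + 90) = (9*√5)/(-12762) = (9*√5)*(-1/12762) = -√5/1418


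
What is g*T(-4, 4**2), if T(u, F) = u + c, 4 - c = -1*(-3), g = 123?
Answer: -369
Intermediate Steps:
c = 1 (c = 4 - (-1)*(-3) = 4 - 1*3 = 4 - 3 = 1)
T(u, F) = 1 + u (T(u, F) = u + 1 = 1 + u)
g*T(-4, 4**2) = 123*(1 - 4) = 123*(-3) = -369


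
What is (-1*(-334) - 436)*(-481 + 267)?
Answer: 21828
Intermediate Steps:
(-1*(-334) - 436)*(-481 + 267) = (334 - 436)*(-214) = -102*(-214) = 21828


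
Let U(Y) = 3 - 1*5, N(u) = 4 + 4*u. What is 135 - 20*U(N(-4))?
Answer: 175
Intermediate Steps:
U(Y) = -2 (U(Y) = 3 - 5 = -2)
135 - 20*U(N(-4)) = 135 - 20*(-2) = 135 + 40 = 175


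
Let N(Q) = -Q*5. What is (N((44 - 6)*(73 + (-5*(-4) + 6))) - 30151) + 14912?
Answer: -34049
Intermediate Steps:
N(Q) = -5*Q
(N((44 - 6)*(73 + (-5*(-4) + 6))) - 30151) + 14912 = (-5*(44 - 6)*(73 + (-5*(-4) + 6)) - 30151) + 14912 = (-190*(73 + (20 + 6)) - 30151) + 14912 = (-190*(73 + 26) - 30151) + 14912 = (-190*99 - 30151) + 14912 = (-5*3762 - 30151) + 14912 = (-18810 - 30151) + 14912 = -48961 + 14912 = -34049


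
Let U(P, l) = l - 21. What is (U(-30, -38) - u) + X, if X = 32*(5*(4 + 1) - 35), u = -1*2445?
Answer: 2066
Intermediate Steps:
U(P, l) = -21 + l
u = -2445
X = -320 (X = 32*(5*5 - 35) = 32*(25 - 35) = 32*(-10) = -320)
(U(-30, -38) - u) + X = ((-21 - 38) - 1*(-2445)) - 320 = (-59 + 2445) - 320 = 2386 - 320 = 2066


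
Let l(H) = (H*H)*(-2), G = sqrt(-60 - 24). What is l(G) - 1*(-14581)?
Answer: 14749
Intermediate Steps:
G = 2*I*sqrt(21) (G = sqrt(-84) = 2*I*sqrt(21) ≈ 9.1651*I)
l(H) = -2*H**2 (l(H) = H**2*(-2) = -2*H**2)
l(G) - 1*(-14581) = -2*(2*I*sqrt(21))**2 - 1*(-14581) = -2*(-84) + 14581 = 168 + 14581 = 14749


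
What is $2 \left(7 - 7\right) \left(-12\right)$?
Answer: $0$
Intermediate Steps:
$2 \left(7 - 7\right) \left(-12\right) = 2 \cdot 0 \left(-12\right) = 0 \left(-12\right) = 0$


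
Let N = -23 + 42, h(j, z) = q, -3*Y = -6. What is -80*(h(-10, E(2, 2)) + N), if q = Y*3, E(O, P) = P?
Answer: -2000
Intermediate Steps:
Y = 2 (Y = -1/3*(-6) = 2)
q = 6 (q = 2*3 = 6)
h(j, z) = 6
N = 19
-80*(h(-10, E(2, 2)) + N) = -80*(6 + 19) = -80*25 = -1*2000 = -2000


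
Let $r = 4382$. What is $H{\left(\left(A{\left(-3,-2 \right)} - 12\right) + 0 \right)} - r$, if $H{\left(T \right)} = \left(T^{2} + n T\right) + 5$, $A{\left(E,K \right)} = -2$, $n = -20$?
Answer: $-3901$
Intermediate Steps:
$H{\left(T \right)} = 5 + T^{2} - 20 T$ ($H{\left(T \right)} = \left(T^{2} - 20 T\right) + 5 = 5 + T^{2} - 20 T$)
$H{\left(\left(A{\left(-3,-2 \right)} - 12\right) + 0 \right)} - r = \left(5 + \left(\left(-2 - 12\right) + 0\right)^{2} - 20 \left(\left(-2 - 12\right) + 0\right)\right) - 4382 = \left(5 + \left(-14 + 0\right)^{2} - 20 \left(-14 + 0\right)\right) - 4382 = \left(5 + \left(-14\right)^{2} - -280\right) - 4382 = \left(5 + 196 + 280\right) - 4382 = 481 - 4382 = -3901$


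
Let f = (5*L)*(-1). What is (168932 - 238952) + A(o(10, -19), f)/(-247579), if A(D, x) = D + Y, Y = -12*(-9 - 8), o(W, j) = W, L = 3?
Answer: -17335481794/247579 ≈ -70020.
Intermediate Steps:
f = -15 (f = (5*3)*(-1) = 15*(-1) = -15)
Y = 204 (Y = -12*(-17) = 204)
A(D, x) = 204 + D (A(D, x) = D + 204 = 204 + D)
(168932 - 238952) + A(o(10, -19), f)/(-247579) = (168932 - 238952) + (204 + 10)/(-247579) = -70020 + 214*(-1/247579) = -70020 - 214/247579 = -17335481794/247579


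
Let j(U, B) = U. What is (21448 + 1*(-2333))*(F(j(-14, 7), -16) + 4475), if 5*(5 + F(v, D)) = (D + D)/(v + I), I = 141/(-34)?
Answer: 52723138274/617 ≈ 8.5451e+7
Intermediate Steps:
I = -141/34 (I = 141*(-1/34) = -141/34 ≈ -4.1471)
F(v, D) = -5 + 2*D/(5*(-141/34 + v)) (F(v, D) = -5 + ((D + D)/(v - 141/34))/5 = -5 + ((2*D)/(-141/34 + v))/5 = -5 + (2*D/(-141/34 + v))/5 = -5 + 2*D/(5*(-141/34 + v)))
(21448 + 1*(-2333))*(F(j(-14, 7), -16) + 4475) = (21448 + 1*(-2333))*((3525 - 850*(-14) + 68*(-16))/(5*(-141 + 34*(-14))) + 4475) = (21448 - 2333)*((3525 + 11900 - 1088)/(5*(-141 - 476)) + 4475) = 19115*((⅕)*14337/(-617) + 4475) = 19115*((⅕)*(-1/617)*14337 + 4475) = 19115*(-14337/3085 + 4475) = 19115*(13791038/3085) = 52723138274/617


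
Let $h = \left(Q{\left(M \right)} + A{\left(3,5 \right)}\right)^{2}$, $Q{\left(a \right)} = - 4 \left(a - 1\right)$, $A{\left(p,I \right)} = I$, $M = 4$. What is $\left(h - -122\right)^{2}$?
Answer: $29241$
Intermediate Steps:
$Q{\left(a \right)} = 4 - 4 a$ ($Q{\left(a \right)} = - 4 \left(-1 + a\right) = 4 - 4 a$)
$h = 49$ ($h = \left(\left(4 - 16\right) + 5\right)^{2} = \left(-12 + 5\right)^{2} = \left(-7\right)^{2} = 49$)
$\left(h - -122\right)^{2} = \left(49 - -122\right)^{2} = \left(49 + 122\right)^{2} = 171^{2} = 29241$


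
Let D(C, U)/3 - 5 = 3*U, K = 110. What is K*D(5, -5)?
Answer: -3300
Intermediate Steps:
D(C, U) = 15 + 9*U (D(C, U) = 15 + 3*(3*U) = 15 + 9*U)
K*D(5, -5) = 110*(15 + 9*(-5)) = 110*(15 - 45) = 110*(-30) = -3300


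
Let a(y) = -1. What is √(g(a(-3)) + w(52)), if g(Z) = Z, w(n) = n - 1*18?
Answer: √33 ≈ 5.7446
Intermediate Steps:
w(n) = -18 + n (w(n) = n - 18 = -18 + n)
√(g(a(-3)) + w(52)) = √(-1 + (-18 + 52)) = √(-1 + 34) = √33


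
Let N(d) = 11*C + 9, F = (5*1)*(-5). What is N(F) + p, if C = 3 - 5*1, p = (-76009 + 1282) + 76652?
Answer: 1912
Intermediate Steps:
p = 1925 (p = -74727 + 76652 = 1925)
C = -2 (C = 3 - 5 = -2)
F = -25 (F = 5*(-5) = -25)
N(d) = -13 (N(d) = 11*(-2) + 9 = -22 + 9 = -13)
N(F) + p = -13 + 1925 = 1912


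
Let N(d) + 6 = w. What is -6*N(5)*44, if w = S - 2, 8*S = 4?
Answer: 1980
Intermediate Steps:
S = 1/2 (S = (1/8)*4 = 1/2 ≈ 0.50000)
w = -3/2 (w = 1/2 - 2 = -3/2 ≈ -1.5000)
N(d) = -15/2 (N(d) = -6 - 3/2 = -15/2)
-6*N(5)*44 = -6*(-15/2)*44 = 45*44 = 1980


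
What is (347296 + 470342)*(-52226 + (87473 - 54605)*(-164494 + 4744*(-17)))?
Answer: -6588019644903516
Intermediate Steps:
(347296 + 470342)*(-52226 + (87473 - 54605)*(-164494 + 4744*(-17))) = 817638*(-52226 + 32868*(-164494 - 80648)) = 817638*(-52226 + 32868*(-245142)) = 817638*(-52226 - 8057327256) = 817638*(-8057379482) = -6588019644903516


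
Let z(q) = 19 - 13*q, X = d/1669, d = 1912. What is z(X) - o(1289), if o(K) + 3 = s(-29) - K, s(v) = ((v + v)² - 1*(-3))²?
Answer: -18918770738/1669 ≈ -1.1335e+7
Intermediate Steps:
X = 1912/1669 ≈ 1.1456
s(v) = (3 + 4*v²)² (s(v) = ((2*v)² + 3)² = (4*v² + 3)² = (3 + 4*v²)²)
o(K) = 11336686 - K (o(K) = -3 + ((3 + 4*(-29)²)² - K) = -3 + ((3 + 4*841)² - K) = -3 + ((3 + 3364)² - K) = -3 + (3367² - K) = -3 + (11336689 - K) = 11336686 - K)
z(X) - o(1289) = (19 - 13*1912/1669) - (11336686 - 1*1289) = (19 - 24856/1669) - (11336686 - 1289) = 6855/1669 - 1*11335397 = 6855/1669 - 11335397 = -18918770738/1669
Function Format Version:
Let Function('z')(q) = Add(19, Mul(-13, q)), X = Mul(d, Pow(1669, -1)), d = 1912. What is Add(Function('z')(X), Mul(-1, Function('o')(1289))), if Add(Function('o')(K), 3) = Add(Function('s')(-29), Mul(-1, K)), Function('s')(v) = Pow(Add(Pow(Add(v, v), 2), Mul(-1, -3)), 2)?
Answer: Rational(-18918770738, 1669) ≈ -1.1335e+7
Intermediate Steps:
X = Rational(1912, 1669) (X = Mul(1912, Pow(1669, -1)) = Mul(1912, Rational(1, 1669)) = Rational(1912, 1669) ≈ 1.1456)
Function('s')(v) = Pow(Add(3, Mul(4, Pow(v, 2))), 2) (Function('s')(v) = Pow(Add(Pow(Mul(2, v), 2), 3), 2) = Pow(Add(Mul(4, Pow(v, 2)), 3), 2) = Pow(Add(3, Mul(4, Pow(v, 2))), 2))
Function('o')(K) = Add(11336686, Mul(-1, K)) (Function('o')(K) = Add(-3, Add(Pow(Add(3, Mul(4, Pow(-29, 2))), 2), Mul(-1, K))) = Add(-3, Add(Pow(Add(3, Mul(4, 841)), 2), Mul(-1, K))) = Add(-3, Add(Pow(Add(3, 3364), 2), Mul(-1, K))) = Add(-3, Add(Pow(3367, 2), Mul(-1, K))) = Add(-3, Add(11336689, Mul(-1, K))) = Add(11336686, Mul(-1, K)))
Add(Function('z')(X), Mul(-1, Function('o')(1289))) = Add(Add(19, Mul(-13, Rational(1912, 1669))), Mul(-1, Add(11336686, Mul(-1, 1289)))) = Add(Add(19, Rational(-24856, 1669)), Mul(-1, Add(11336686, -1289))) = Add(Rational(6855, 1669), Mul(-1, 11335397)) = Add(Rational(6855, 1669), -11335397) = Rational(-18918770738, 1669)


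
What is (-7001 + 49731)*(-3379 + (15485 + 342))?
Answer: 531903040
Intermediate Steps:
(-7001 + 49731)*(-3379 + (15485 + 342)) = 42730*(-3379 + 15827) = 42730*12448 = 531903040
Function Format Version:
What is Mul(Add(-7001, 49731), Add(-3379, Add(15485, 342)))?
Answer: 531903040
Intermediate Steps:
Mul(Add(-7001, 49731), Add(-3379, Add(15485, 342))) = Mul(42730, Add(-3379, 15827)) = Mul(42730, 12448) = 531903040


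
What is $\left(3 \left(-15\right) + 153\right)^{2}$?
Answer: $11664$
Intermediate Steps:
$\left(3 \left(-15\right) + 153\right)^{2} = \left(-45 + 153\right)^{2} = 108^{2} = 11664$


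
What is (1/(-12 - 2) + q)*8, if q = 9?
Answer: 500/7 ≈ 71.429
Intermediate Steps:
(1/(-12 - 2) + q)*8 = (1/(-12 - 2) + 9)*8 = (1/(-14) + 9)*8 = (-1/14 + 9)*8 = (125/14)*8 = 500/7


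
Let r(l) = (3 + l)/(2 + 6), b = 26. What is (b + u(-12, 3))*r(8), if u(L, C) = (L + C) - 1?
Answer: 22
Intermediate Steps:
u(L, C) = -1 + C + L (u(L, C) = (C + L) - 1 = -1 + C + L)
r(l) = 3/8 + l/8 (r(l) = (3 + l)/8 = (3 + l)*(⅛) = 3/8 + l/8)
(b + u(-12, 3))*r(8) = (26 + (-1 + 3 - 12))*(3/8 + (⅛)*8) = (26 - 10)*(3/8 + 1) = 16*(11/8) = 22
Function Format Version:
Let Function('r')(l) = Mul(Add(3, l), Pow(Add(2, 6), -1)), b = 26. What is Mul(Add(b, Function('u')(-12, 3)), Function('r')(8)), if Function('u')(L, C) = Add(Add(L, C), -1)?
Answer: 22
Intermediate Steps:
Function('u')(L, C) = Add(-1, C, L) (Function('u')(L, C) = Add(Add(C, L), -1) = Add(-1, C, L))
Function('r')(l) = Add(Rational(3, 8), Mul(Rational(1, 8), l)) (Function('r')(l) = Mul(Add(3, l), Pow(8, -1)) = Mul(Add(3, l), Rational(1, 8)) = Add(Rational(3, 8), Mul(Rational(1, 8), l)))
Mul(Add(b, Function('u')(-12, 3)), Function('r')(8)) = Mul(Add(26, Add(-1, 3, -12)), Add(Rational(3, 8), Mul(Rational(1, 8), 8))) = Mul(Add(26, -10), Add(Rational(3, 8), 1)) = Mul(16, Rational(11, 8)) = 22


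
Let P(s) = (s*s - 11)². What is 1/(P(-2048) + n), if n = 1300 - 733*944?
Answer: 1/17592093079197 ≈ 5.6844e-14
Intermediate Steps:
P(s) = (-11 + s²)² (P(s) = (s² - 11)² = (-11 + s²)²)
n = -690652 (n = 1300 - 691952 = -690652)
1/(P(-2048) + n) = 1/((-11 + (-2048)²)² - 690652) = 1/((-11 + 4194304)² - 690652) = 1/(4194293² - 690652) = 1/(17592093769849 - 690652) = 1/17592093079197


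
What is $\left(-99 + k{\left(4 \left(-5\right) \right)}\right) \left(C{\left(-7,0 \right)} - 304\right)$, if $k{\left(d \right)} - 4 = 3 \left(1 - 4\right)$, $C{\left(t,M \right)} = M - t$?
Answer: $30888$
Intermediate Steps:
$k{\left(d \right)} = -5$ ($k{\left(d \right)} = 4 + 3 \left(1 - 4\right) = 4 + 3 \left(-3\right) = 4 - 9 = -5$)
$\left(-99 + k{\left(4 \left(-5\right) \right)}\right) \left(C{\left(-7,0 \right)} - 304\right) = \left(-99 - 5\right) \left(\left(0 - -7\right) - 304\right) = - 104 \left(\left(0 + 7\right) - 304\right) = - 104 \left(7 - 304\right) = \left(-104\right) \left(-297\right) = 30888$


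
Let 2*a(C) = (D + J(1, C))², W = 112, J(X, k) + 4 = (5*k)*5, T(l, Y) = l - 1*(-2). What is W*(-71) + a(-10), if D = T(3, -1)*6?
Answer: 17136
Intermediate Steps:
T(l, Y) = 2 + l (T(l, Y) = l + 2 = 2 + l)
J(X, k) = -4 + 25*k (J(X, k) = -4 + (5*k)*5 = -4 + 25*k)
D = 30 (D = (2 + 3)*6 = 5*6 = 30)
a(C) = (26 + 25*C)²/2 (a(C) = (30 + (-4 + 25*C))²/2 = (26 + 25*C)²/2)
W*(-71) + a(-10) = 112*(-71) + (26 + 25*(-10))²/2 = -7952 + (26 - 250)²/2 = -7952 + (½)*(-224)² = -7952 + (½)*50176 = -7952 + 25088 = 17136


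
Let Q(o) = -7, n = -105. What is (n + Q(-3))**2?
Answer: 12544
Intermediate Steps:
(n + Q(-3))**2 = (-105 - 7)**2 = (-112)**2 = 12544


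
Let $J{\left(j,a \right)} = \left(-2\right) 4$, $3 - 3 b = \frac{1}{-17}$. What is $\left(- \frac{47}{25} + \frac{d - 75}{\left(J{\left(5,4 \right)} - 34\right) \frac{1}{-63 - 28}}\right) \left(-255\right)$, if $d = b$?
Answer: $\frac{1240607}{30} \approx 41354.0$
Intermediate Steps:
$b = \frac{52}{51}$ ($b = 1 - \frac{1}{3 \left(-17\right)} = 1 - - \frac{1}{51} = 1 + \frac{1}{51} = \frac{52}{51} \approx 1.0196$)
$d = \frac{52}{51} \approx 1.0196$
$J{\left(j,a \right)} = -8$
$\left(- \frac{47}{25} + \frac{d - 75}{\left(J{\left(5,4 \right)} - 34\right) \frac{1}{-63 - 28}}\right) \left(-255\right) = \left(- \frac{47}{25} + \frac{\frac{52}{51} - 75}{\left(-8 - 34\right) \frac{1}{-63 - 28}}\right) \left(-255\right) = \left(\left(-47\right) \frac{1}{25} + \frac{\frac{52}{51} - 75}{\left(-42\right) \frac{1}{-91}}\right) \left(-255\right) = \left(- \frac{47}{25} - \frac{3773}{51 \left(\left(-42\right) \left(- \frac{1}{91}\right)\right)}\right) \left(-255\right) = \left(- \frac{47}{25} - \frac{3773}{51 \cdot \frac{6}{13}}\right) \left(-255\right) = \left(- \frac{47}{25} - \frac{49049}{306}\right) \left(-255\right) = \left(- \frac{1240607}{7650}\right) \left(-255\right) = \frac{1240607}{30}$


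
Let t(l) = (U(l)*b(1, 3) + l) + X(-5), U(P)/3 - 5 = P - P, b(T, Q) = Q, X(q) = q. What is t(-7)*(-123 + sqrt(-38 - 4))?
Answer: -4059 + 33*I*sqrt(42) ≈ -4059.0 + 213.86*I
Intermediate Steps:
U(P) = 15 (U(P) = 15 + 3*(P - P) = 15 + 3*0 = 15 + 0 = 15)
t(l) = 40 + l (t(l) = (15*3 + l) - 5 = (45 + l) - 5 = 40 + l)
t(-7)*(-123 + sqrt(-38 - 4)) = (40 - 7)*(-123 + sqrt(-38 - 4)) = 33*(-123 + sqrt(-42)) = 33*(-123 + I*sqrt(42)) = -4059 + 33*I*sqrt(42)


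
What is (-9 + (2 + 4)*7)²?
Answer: 1089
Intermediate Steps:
(-9 + (2 + 4)*7)² = (-9 + 6*7)² = (-9 + 42)² = 33² = 1089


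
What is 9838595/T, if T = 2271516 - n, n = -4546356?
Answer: 9838595/6817872 ≈ 1.4431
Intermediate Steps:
T = 6817872 (T = 2271516 - 1*(-4546356) = 2271516 + 4546356 = 6817872)
9838595/T = 9838595/6817872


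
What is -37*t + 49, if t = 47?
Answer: -1690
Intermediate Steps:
-37*t + 49 = -37*47 + 49 = -1739 + 49 = -1690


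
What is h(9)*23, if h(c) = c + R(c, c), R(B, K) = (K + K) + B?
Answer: 828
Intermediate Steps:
R(B, K) = B + 2*K (R(B, K) = 2*K + B = B + 2*K)
h(c) = 4*c (h(c) = c + (c + 2*c) = c + 3*c = 4*c)
h(9)*23 = (4*9)*23 = 36*23 = 828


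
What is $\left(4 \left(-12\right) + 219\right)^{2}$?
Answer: $29241$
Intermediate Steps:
$\left(4 \left(-12\right) + 219\right)^{2} = \left(-48 + 219\right)^{2} = 171^{2} = 29241$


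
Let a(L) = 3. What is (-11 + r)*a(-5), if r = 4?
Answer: -21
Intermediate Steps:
(-11 + r)*a(-5) = (-11 + 4)*3 = -7*3 = -21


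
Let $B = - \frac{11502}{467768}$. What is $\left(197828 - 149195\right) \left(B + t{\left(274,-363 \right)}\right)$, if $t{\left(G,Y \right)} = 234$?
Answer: $\frac{2661348765465}{233884} \approx 1.1379 \cdot 10^{7}$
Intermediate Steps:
$B = - \frac{5751}{233884}$ ($B = \left(-11502\right) \frac{1}{467768} = - \frac{5751}{233884} \approx -0.024589$)
$\left(197828 - 149195\right) \left(B + t{\left(274,-363 \right)}\right) = \left(197828 - 149195\right) \left(- \frac{5751}{233884} + 234\right) = 48633 \cdot \frac{54723105}{233884} = \frac{2661348765465}{233884}$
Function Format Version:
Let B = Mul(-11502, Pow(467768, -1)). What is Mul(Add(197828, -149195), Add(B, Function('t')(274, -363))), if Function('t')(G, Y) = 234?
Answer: Rational(2661348765465, 233884) ≈ 1.1379e+7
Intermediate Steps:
B = Rational(-5751, 233884) (B = Mul(-11502, Rational(1, 467768)) = Rational(-5751, 233884) ≈ -0.024589)
Mul(Add(197828, -149195), Add(B, Function('t')(274, -363))) = Mul(Add(197828, -149195), Add(Rational(-5751, 233884), 234)) = Mul(48633, Rational(54723105, 233884)) = Rational(2661348765465, 233884)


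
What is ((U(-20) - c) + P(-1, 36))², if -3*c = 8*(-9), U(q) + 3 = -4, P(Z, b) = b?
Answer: 25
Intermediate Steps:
U(q) = -7 (U(q) = -3 - 4 = -7)
c = 24 (c = -8*(-9)/3 = -⅓*(-72) = 24)
((U(-20) - c) + P(-1, 36))² = ((-7 - 1*24) + 36)² = ((-7 - 24) + 36)² = (-31 + 36)² = 5² = 25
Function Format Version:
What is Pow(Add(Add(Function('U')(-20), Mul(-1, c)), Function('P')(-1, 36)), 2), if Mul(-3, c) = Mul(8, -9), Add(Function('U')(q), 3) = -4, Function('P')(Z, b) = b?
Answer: 25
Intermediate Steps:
Function('U')(q) = -7 (Function('U')(q) = Add(-3, -4) = -7)
c = 24 (c = Mul(Rational(-1, 3), Mul(8, -9)) = Mul(Rational(-1, 3), -72) = 24)
Pow(Add(Add(Function('U')(-20), Mul(-1, c)), Function('P')(-1, 36)), 2) = Pow(Add(Add(-7, Mul(-1, 24)), 36), 2) = Pow(Add(Add(-7, -24), 36), 2) = Pow(Add(-31, 36), 2) = Pow(5, 2) = 25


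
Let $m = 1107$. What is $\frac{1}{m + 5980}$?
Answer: $\frac{1}{7087} \approx 0.0001411$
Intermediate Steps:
$\frac{1}{m + 5980} = \frac{1}{1107 + 5980} = \frac{1}{7087}$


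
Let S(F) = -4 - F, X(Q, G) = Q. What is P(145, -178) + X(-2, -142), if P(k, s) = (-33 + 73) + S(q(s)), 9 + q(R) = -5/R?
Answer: 7649/178 ≈ 42.972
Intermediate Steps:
q(R) = -9 - 5/R
P(k, s) = 45 + 5/s (P(k, s) = (-33 + 73) + (-4 - (-9 - 5/s)) = 40 + (-4 + (9 + 5/s)) = 40 + (5 + 5/s) = 45 + 5/s)
P(145, -178) + X(-2, -142) = (45 + 5/(-178)) - 2 = (45 + 5*(-1/178)) - 2 = (45 - 5/178) - 2 = 8005/178 - 2 = 7649/178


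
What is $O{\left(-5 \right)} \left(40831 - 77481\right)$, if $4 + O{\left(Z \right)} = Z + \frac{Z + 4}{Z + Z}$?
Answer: $326185$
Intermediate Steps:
$O{\left(Z \right)} = -4 + Z + \frac{4 + Z}{2 Z}$ ($O{\left(Z \right)} = -4 + \left(Z + \frac{Z + 4}{Z + Z}\right) = -4 + \left(Z + \frac{4 + Z}{2 Z}\right) = -4 + Z + \frac{4 + Z}{2 Z}$)
$O{\left(-5 \right)} \left(40831 - 77481\right) = \left(- \frac{7}{2} - 5 + \frac{2}{-5}\right) \left(40831 - 77481\right) = \left(- \frac{7}{2} - 5 + 2 \left(- \frac{1}{5}\right)\right) \left(40831 - 77481\right) = \left(- \frac{7}{2} - 5 - \frac{2}{5}\right) \left(40831 - 77481\right) = \left(- \frac{89}{10}\right) \left(-36650\right) = 326185$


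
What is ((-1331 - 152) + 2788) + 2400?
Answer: 3705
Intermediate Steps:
((-1331 - 152) + 2788) + 2400 = (-1483 + 2788) + 2400 = 1305 + 2400 = 3705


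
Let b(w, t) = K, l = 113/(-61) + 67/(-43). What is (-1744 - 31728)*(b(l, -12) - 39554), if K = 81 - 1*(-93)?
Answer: 1318127360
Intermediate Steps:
l = -8946/2623 (l = 113*(-1/61) + 67*(-1/43) = -113/61 - 67/43 = -8946/2623 ≈ -3.4106)
K = 174 (K = 81 + 93 = 174)
b(w, t) = 174
(-1744 - 31728)*(b(l, -12) - 39554) = (-1744 - 31728)*(174 - 39554) = -33472*(-39380) = 1318127360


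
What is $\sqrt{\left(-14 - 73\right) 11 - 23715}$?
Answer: $4 i \sqrt{1542} \approx 157.07 i$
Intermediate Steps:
$\sqrt{\left(-14 - 73\right) 11 - 23715} = \sqrt{\left(-87\right) 11 - 23715} = \sqrt{-957 - 23715} = \sqrt{-24672} = 4 i \sqrt{1542}$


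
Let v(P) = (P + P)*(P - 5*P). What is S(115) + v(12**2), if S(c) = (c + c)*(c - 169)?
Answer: -178308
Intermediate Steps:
v(P) = -8*P**2 (v(P) = (2*P)*(-4*P) = -8*P**2)
S(c) = 2*c*(-169 + c) (S(c) = (2*c)*(-169 + c) = 2*c*(-169 + c))
S(115) + v(12**2) = 2*115*(-169 + 115) - 8*(12**2)**2 = 2*115*(-54) - 8*144**2 = -12420 - 8*20736 = -12420 - 165888 = -178308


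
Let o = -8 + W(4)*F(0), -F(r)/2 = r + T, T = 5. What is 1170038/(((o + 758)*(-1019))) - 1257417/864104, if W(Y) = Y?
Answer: -960381570641/312585301480 ≈ -3.0724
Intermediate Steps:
F(r) = -10 - 2*r (F(r) = -2*(r + 5) = -2*(5 + r) = -10 - 2*r)
o = -48 (o = -8 + 4*(-10 - 2*0) = -8 + 4*(-10 + 0) = -8 + 4*(-10) = -8 - 40 = -48)
1170038/(((o + 758)*(-1019))) - 1257417/864104 = 1170038/(((-48 + 758)*(-1019))) - 1257417/864104 = 1170038/((710*(-1019))) - 1257417*1/864104 = 1170038/(-723490) - 1257417/864104 = 1170038*(-1/723490) - 1257417/864104 = -585019/361745 - 1257417/864104 = -960381570641/312585301480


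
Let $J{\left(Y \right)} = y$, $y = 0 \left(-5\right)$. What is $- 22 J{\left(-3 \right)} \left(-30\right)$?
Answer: $0$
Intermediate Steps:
$y = 0$
$J{\left(Y \right)} = 0$
$- 22 J{\left(-3 \right)} \left(-30\right) = \left(-22\right) 0 \left(-30\right) = 0 \left(-30\right) = 0$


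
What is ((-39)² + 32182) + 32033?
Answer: 65736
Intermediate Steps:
((-39)² + 32182) + 32033 = (1521 + 32182) + 32033 = 33703 + 32033 = 65736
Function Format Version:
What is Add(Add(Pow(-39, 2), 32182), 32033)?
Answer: 65736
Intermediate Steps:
Add(Add(Pow(-39, 2), 32182), 32033) = Add(Add(1521, 32182), 32033) = Add(33703, 32033) = 65736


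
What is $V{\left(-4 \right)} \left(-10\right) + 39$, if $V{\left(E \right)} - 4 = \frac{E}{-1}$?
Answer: $-41$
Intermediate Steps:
$V{\left(E \right)} = 4 - E$ ($V{\left(E \right)} = 4 + \frac{E}{-1} = 4 + E \left(-1\right) = 4 - E$)
$V{\left(-4 \right)} \left(-10\right) + 39 = \left(4 - -4\right) \left(-10\right) + 39 = \left(4 + 4\right) \left(-10\right) + 39 = 8 \left(-10\right) + 39 = -80 + 39 = -41$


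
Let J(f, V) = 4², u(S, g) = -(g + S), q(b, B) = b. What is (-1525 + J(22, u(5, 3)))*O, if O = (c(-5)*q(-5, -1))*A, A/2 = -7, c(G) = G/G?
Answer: -105630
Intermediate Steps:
c(G) = 1
u(S, g) = -S - g (u(S, g) = -(S + g) = -S - g)
A = -14 (A = 2*(-7) = -14)
J(f, V) = 16
O = 70 (O = (1*(-5))*(-14) = -5*(-14) = 70)
(-1525 + J(22, u(5, 3)))*O = (-1525 + 16)*70 = -1509*70 = -105630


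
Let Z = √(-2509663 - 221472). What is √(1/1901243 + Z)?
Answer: √(1901243 + 3614724945049*I*√2731135)/1901243 ≈ 28.746 + 28.746*I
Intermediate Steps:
Z = I*√2731135 (Z = √(-2731135) = I*√2731135 ≈ 1652.6*I)
√(1/1901243 + Z) = √(1/1901243 + I*√2731135)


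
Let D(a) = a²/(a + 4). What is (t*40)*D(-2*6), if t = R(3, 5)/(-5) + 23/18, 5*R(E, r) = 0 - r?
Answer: -1064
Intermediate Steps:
R(E, r) = -r/5 (R(E, r) = (0 - r)/5 = (-r)/5 = -r/5)
t = 133/90 (t = -⅕*5/(-5) + 23/18 = -1*(-⅕) + 23*(1/18) = ⅕ + 23/18 = 133/90 ≈ 1.4778)
D(a) = a²/(4 + a)
(t*40)*D(-2*6) = ((133/90)*40)*((-2*6)²/(4 - 2*6)) = 532*((-12)²/(4 - 12))/9 = 532*(144/(-8))/9 = 532*(144*(-⅛))/9 = (532/9)*(-18) = -1064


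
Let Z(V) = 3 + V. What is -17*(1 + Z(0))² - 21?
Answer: -293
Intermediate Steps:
-17*(1 + Z(0))² - 21 = -17*(1 + (3 + 0))² - 21 = -17*(1 + 3)² - 21 = -17*4² - 21 = -17*16 - 21 = -272 - 21 = -293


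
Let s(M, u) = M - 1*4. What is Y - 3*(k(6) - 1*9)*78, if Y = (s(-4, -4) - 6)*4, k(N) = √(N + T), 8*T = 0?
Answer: 2050 - 234*√6 ≈ 1476.8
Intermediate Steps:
T = 0 (T = (⅛)*0 = 0)
s(M, u) = -4 + M (s(M, u) = M - 4 = -4 + M)
k(N) = √N (k(N) = √(N + 0) = √N)
Y = -56 (Y = ((-4 - 4) - 6)*4 = (-8 - 6)*4 = -14*4 = -56)
Y - 3*(k(6) - 1*9)*78 = -56 - 3*(√6 - 1*9)*78 = -56 - 3*(√6 - 9)*78 = -56 - 3*(-9 + √6)*78 = -56 + (27 - 3*√6)*78 = -56 + (2106 - 234*√6) = 2050 - 234*√6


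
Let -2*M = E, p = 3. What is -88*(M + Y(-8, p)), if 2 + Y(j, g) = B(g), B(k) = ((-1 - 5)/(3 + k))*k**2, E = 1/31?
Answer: 30052/31 ≈ 969.42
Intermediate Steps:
E = 1/31 ≈ 0.032258
M = -1/62 (M = -1/2*1/31 = -1/62 ≈ -0.016129)
B(k) = -6*k**2/(3 + k) (B(k) = (-6/(3 + k))*k**2 = -6*k**2/(3 + k))
Y(j, g) = -2 - 6*g**2/(3 + g)
-88*(M + Y(-8, p)) = -88*(-1/62 + 2*(-3 - 1*3 - 3*3**2)/(3 + 3)) = -88*(-1/62 + 2*(-3 - 3 - 3*9)/6) = -88*(-1/62 + 2*(1/6)*(-3 - 3 - 27)) = -88*(-1/62 + 2*(1/6)*(-33)) = -88*(-1/62 - 11) = -88*(-683/62) = 30052/31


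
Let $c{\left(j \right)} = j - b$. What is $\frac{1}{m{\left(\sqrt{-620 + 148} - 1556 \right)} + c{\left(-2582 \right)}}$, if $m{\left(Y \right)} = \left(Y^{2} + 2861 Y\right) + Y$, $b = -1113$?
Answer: $\frac{i}{- 2034077 i + 500 \sqrt{118}} \approx -4.9162 \cdot 10^{-7} + 1.3127 \cdot 10^{-9} i$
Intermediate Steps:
$c{\left(j \right)} = 1113 + j$ ($c{\left(j \right)} = j - -1113 = j + 1113 = 1113 + j$)
$m{\left(Y \right)} = Y^{2} + 2862 Y$
$\frac{1}{m{\left(\sqrt{-620 + 148} - 1556 \right)} + c{\left(-2582 \right)}} = \frac{1}{\left(\sqrt{-620 + 148} - 1556\right) \left(2862 - \left(1556 - \sqrt{-620 + 148}\right)\right) + \left(1113 - 2582\right)} = \frac{1}{\left(\sqrt{-472} - 1556\right) \left(2862 - \left(1556 - \sqrt{-472}\right)\right) - 1469} = \frac{1}{\left(2 i \sqrt{118} - 1556\right) \left(2862 - \left(1556 - 2 i \sqrt{118}\right)\right) - 1469} = \frac{1}{\left(-1556 + 2 i \sqrt{118}\right) \left(2862 - \left(1556 - 2 i \sqrt{118}\right)\right) - 1469} = \frac{1}{\left(-1556 + 2 i \sqrt{118}\right) \left(1306 + 2 i \sqrt{118}\right) - 1469} = \frac{1}{-1469 + \left(-1556 + 2 i \sqrt{118}\right) \left(1306 + 2 i \sqrt{118}\right)}$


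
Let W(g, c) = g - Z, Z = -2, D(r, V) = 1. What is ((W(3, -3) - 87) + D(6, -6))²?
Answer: 6561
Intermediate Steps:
W(g, c) = 2 + g (W(g, c) = g - 1*(-2) = g + 2 = 2 + g)
((W(3, -3) - 87) + D(6, -6))² = (((2 + 3) - 87) + 1)² = ((5 - 87) + 1)² = (-82 + 1)² = (-81)² = 6561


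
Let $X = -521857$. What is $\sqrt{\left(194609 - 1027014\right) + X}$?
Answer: $7 i \sqrt{27638} \approx 1163.7 i$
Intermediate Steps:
$\sqrt{\left(194609 - 1027014\right) + X} = \sqrt{\left(194609 - 1027014\right) - 521857} = \sqrt{-832405 - 521857} = \sqrt{-1354262} = 7 i \sqrt{27638}$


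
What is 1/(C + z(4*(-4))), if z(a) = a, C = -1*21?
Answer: -1/37 ≈ -0.027027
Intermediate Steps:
C = -21
1/(C + z(4*(-4))) = 1/(-21 + 4*(-4)) = 1/(-21 - 16) = 1/(-37) = -1/37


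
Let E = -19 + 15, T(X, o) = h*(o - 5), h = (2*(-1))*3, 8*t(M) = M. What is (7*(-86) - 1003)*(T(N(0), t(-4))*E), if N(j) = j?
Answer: 211860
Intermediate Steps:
t(M) = M/8
h = -6 (h = -2*3 = -6)
T(X, o) = 30 - 6*o (T(X, o) = -6*(o - 5) = -6*(-5 + o) = 30 - 6*o)
E = -4
(7*(-86) - 1003)*(T(N(0), t(-4))*E) = (7*(-86) - 1003)*((30 - 3*(-4)/4)*(-4)) = (-602 - 1003)*((30 - 6*(-½))*(-4)) = -1605*(30 + 3)*(-4) = -52965*(-4) = -1605*(-132) = 211860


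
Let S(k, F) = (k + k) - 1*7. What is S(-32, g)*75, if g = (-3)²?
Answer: -5325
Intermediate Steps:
g = 9
S(k, F) = -7 + 2*k (S(k, F) = 2*k - 7 = -7 + 2*k)
S(-32, g)*75 = (-7 + 2*(-32))*75 = (-7 - 64)*75 = -71*75 = -5325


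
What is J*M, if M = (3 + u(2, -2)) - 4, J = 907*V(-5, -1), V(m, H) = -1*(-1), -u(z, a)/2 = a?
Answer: 2721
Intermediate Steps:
u(z, a) = -2*a
V(m, H) = 1
J = 907 (J = 907*1 = 907)
M = 3 (M = (3 - 2*(-2)) - 4 = (3 + 4) - 4 = 7 - 4 = 3)
J*M = 907*3 = 2721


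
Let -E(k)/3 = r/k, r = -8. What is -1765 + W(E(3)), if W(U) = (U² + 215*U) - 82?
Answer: -63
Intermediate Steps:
E(k) = 24/k (E(k) = -(-24)/k = 24/k)
W(U) = -82 + U² + 215*U
-1765 + W(E(3)) = -1765 + (-82 + (24/3)² + 215*(24/3)) = -1765 + (-82 + (24*(⅓))² + 215*(24*(⅓))) = -1765 + (-82 + 8² + 215*8) = -1765 + (-82 + 64 + 1720) = -1765 + 1702 = -63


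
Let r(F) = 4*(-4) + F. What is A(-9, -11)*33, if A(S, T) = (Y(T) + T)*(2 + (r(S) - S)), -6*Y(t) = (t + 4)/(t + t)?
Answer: 10213/2 ≈ 5106.5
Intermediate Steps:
r(F) = -16 + F
Y(t) = -(4 + t)/(12*t) (Y(t) = -(t + 4)/(6*(t + t)) = -(4 + t)/(6*(2*t)) = -(4 + t)*1/(2*t)/6 = -(4 + t)/(12*t))
A(S, T) = -14*T - 7*(-4 - T)/(6*T) (A(S, T) = ((-4 - T)/(12*T) + T)*(2 + ((-16 + S) - S)) = (T + (-4 - T)/(12*T))*(2 - 16) = (T + (-4 - T)/(12*T))*(-14) = -14*T - 7*(-4 - T)/(6*T))
A(-9, -11)*33 = (7/6 - 14*(-11) + (14/3)/(-11))*33 = (7/6 + 154 + (14/3)*(-1/11))*33 = (7/6 + 154 - 14/33)*33 = (10213/66)*33 = 10213/2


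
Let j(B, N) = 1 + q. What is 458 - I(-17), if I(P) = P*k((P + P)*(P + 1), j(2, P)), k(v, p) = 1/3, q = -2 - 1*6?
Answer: 1391/3 ≈ 463.67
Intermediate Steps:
q = -8 (q = -2 - 6 = -8)
j(B, N) = -7 (j(B, N) = 1 - 8 = -7)
k(v, p) = ⅓
I(P) = P/3 (I(P) = P*(⅓) = P/3)
458 - I(-17) = 458 - (-17)/3 = 458 - 1*(-17/3) = 458 + 17/3 = 1391/3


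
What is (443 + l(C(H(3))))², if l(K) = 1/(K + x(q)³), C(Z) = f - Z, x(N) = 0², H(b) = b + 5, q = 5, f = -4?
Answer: 28249225/144 ≈ 1.9618e+5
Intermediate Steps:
H(b) = 5 + b
x(N) = 0
C(Z) = -4 - Z
l(K) = 1/K (l(K) = 1/(K + 0³) = 1/(K + 0) = 1/K)
(443 + l(C(H(3))))² = (443 + 1/(-4 - (5 + 3)))² = (443 + 1/(-4 - 1*8))² = (443 + 1/(-4 - 8))² = (443 + 1/(-12))² = (443 - 1/12)² = (5315/12)² = 28249225/144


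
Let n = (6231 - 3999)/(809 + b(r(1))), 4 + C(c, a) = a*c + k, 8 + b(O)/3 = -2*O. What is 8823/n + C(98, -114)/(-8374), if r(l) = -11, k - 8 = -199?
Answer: 10483414441/3115128 ≈ 3365.3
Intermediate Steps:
k = -191 (k = 8 - 199 = -191)
b(O) = -24 - 6*O (b(O) = -24 + 3*(-2*O) = -24 - 6*O)
C(c, a) = -195 + a*c (C(c, a) = -4 + (a*c - 191) = -4 + (-191 + a*c) = -195 + a*c)
n = 2232/851 (n = (6231 - 3999)/(809 + (-24 - 6*(-11))) = 2232/(809 + (-24 + 66)) = 2232/(809 + 42) = 2232/851 ≈ 2.6228)
8823/n + C(98, -114)/(-8374) = 8823/(2232/851) + (-195 - 114*98)/(-8374) = 8823*(851/2232) + (-195 - 11172)*(-1/8374) = 2502791/744 - 11367*(-1/8374) = 2502791/744 + 11367/8374 = 10483414441/3115128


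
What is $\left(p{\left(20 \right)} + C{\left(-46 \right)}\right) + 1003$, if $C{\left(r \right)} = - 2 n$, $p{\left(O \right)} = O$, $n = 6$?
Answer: $1011$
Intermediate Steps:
$C{\left(r \right)} = -12$ ($C{\left(r \right)} = \left(-2\right) 6 = -12$)
$\left(p{\left(20 \right)} + C{\left(-46 \right)}\right) + 1003 = \left(20 - 12\right) + 1003 = 8 + 1003 = 1011$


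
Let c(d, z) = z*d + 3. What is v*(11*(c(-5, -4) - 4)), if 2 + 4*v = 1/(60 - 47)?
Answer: -5225/52 ≈ -100.48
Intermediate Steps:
c(d, z) = 3 + d*z (c(d, z) = d*z + 3 = 3 + d*z)
v = -25/52 (v = -½ + 1/(4*(60 - 47)) = -½ + (¼)/13 = -½ + (¼)*(1/13) = -½ + 1/52 = -25/52 ≈ -0.48077)
v*(11*(c(-5, -4) - 4)) = -275*((3 - 5*(-4)) - 4)/52 = -275*((3 + 20) - 4)/52 = -275*(23 - 4)/52 = -275*19/52 = -25/52*209 = -5225/52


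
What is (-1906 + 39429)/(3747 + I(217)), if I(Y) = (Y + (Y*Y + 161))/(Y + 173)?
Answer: 14633970/1508797 ≈ 9.6991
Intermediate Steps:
I(Y) = (161 + Y + Y²)/(173 + Y) (I(Y) = (Y + (Y² + 161))/(173 + Y) = (Y + (161 + Y²))/(173 + Y) = (161 + Y + Y²)/(173 + Y))
(-1906 + 39429)/(3747 + I(217)) = (-1906 + 39429)/(3747 + (161 + 217 + 217²)/(173 + 217)) = 37523/(3747 + (161 + 217 + 47089)/390) = 37523/(3747 + (1/390)*47467) = 37523/(3747 + 47467/390) = 37523/(1508797/390) = 37523*(390/1508797) = 14633970/1508797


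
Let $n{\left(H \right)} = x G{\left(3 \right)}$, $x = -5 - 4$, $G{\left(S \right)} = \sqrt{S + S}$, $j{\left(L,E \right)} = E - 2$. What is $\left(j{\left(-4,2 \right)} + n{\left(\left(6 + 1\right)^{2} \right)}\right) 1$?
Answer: $- 9 \sqrt{6} \approx -22.045$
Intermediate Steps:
$j{\left(L,E \right)} = -2 + E$
$G{\left(S \right)} = \sqrt{2} \sqrt{S}$ ($G{\left(S \right)} = \sqrt{2 S} = \sqrt{2} \sqrt{S}$)
$x = -9$ ($x = -5 - 4 = -9$)
$n{\left(H \right)} = - 9 \sqrt{6}$ ($n{\left(H \right)} = - 9 \sqrt{2} \sqrt{3} = - 9 \sqrt{6}$)
$\left(j{\left(-4,2 \right)} + n{\left(\left(6 + 1\right)^{2} \right)}\right) 1 = \left(\left(-2 + 2\right) - 9 \sqrt{6}\right) 1 = \left(0 - 9 \sqrt{6}\right) 1 = - 9 \sqrt{6} \cdot 1 = - 9 \sqrt{6}$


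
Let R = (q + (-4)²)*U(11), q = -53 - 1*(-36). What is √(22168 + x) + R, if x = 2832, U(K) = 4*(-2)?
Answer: 8 + 50*√10 ≈ 166.11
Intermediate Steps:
U(K) = -8
q = -17 (q = -53 + 36 = -17)
R = 8 (R = (-17 + (-4)²)*(-8) = (-17 + 16)*(-8) = -1*(-8) = 8)
√(22168 + x) + R = √(22168 + 2832) + 8 = √25000 + 8 = 50*√10 + 8 = 8 + 50*√10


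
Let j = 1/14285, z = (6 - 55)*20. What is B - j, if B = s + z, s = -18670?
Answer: -280700251/14285 ≈ -19650.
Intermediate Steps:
z = -980 (z = -49*20 = -980)
j = 1/14285 ≈ 7.0003e-5
B = -19650 (B = -18670 - 980 = -19650)
B - j = -19650 - 1*1/14285 = -19650 - 1/14285 = -280700251/14285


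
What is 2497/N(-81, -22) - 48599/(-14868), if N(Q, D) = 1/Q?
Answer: -3007108477/14868 ≈ -2.0225e+5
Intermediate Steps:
2497/N(-81, -22) - 48599/(-14868) = 2497/(1/(-81)) - 48599/(-14868) = 2497/(-1/81) - 48599*(-1/14868) = 2497*(-81) + 48599/14868 = -202257 + 48599/14868 = -3007108477/14868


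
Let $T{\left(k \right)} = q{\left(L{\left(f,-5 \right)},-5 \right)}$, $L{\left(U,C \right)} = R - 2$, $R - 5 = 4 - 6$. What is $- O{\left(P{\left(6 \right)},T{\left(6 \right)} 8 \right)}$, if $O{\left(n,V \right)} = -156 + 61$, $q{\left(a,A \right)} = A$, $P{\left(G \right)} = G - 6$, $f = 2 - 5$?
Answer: $95$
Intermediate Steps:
$f = -3$ ($f = 2 - 5 = -3$)
$R = 3$ ($R = 5 + \left(4 - 6\right) = 5 - 2 = 3$)
$L{\left(U,C \right)} = 1$ ($L{\left(U,C \right)} = 3 - 2 = 1$)
$P{\left(G \right)} = -6 + G$
$T{\left(k \right)} = -5$
$O{\left(n,V \right)} = -95$
$- O{\left(P{\left(6 \right)},T{\left(6 \right)} 8 \right)} = \left(-1\right) \left(-95\right) = 95$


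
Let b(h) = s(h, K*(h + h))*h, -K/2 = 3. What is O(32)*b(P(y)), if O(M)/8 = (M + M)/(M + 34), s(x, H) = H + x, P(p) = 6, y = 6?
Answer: -3072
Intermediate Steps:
K = -6 (K = -2*3 = -6)
O(M) = 16*M/(34 + M) (O(M) = 8*((M + M)/(M + 34)) = 8*((2*M)/(34 + M)) = 8*(2*M/(34 + M)) = 16*M/(34 + M))
b(h) = -11*h**2 (b(h) = (-6*(h + h) + h)*h = (-12*h + h)*h = (-11*h)*h = -11*h**2)
O(32)*b(P(y)) = (16*32/(34 + 32))*(-11*6**2) = (16*32/66)*(-11*36) = (16*32*(1/66))*(-396) = (256/33)*(-396) = -3072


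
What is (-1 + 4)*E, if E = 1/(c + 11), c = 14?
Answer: 3/25 ≈ 0.12000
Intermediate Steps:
E = 1/25 (E = 1/(14 + 11) = 1/25 ≈ 0.040000)
(-1 + 4)*E = (-1 + 4)*(1/25) = 3*(1/25) = 3/25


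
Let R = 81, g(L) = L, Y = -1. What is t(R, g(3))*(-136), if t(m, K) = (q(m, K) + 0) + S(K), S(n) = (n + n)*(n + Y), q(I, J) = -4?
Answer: -1088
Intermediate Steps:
S(n) = 2*n*(-1 + n) (S(n) = (n + n)*(n - 1) = (2*n)*(-1 + n) = 2*n*(-1 + n))
t(m, K) = -4 + 2*K*(-1 + K) (t(m, K) = (-4 + 0) + 2*K*(-1 + K) = -4 + 2*K*(-1 + K))
t(R, g(3))*(-136) = (-4 + 2*3*(-1 + 3))*(-136) = (-4 + 2*3*2)*(-136) = (-4 + 12)*(-136) = 8*(-136) = -1088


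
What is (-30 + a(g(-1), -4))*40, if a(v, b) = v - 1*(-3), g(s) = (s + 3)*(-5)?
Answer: -1480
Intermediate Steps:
g(s) = -15 - 5*s (g(s) = (3 + s)*(-5) = -15 - 5*s)
a(v, b) = 3 + v (a(v, b) = v + 3 = 3 + v)
(-30 + a(g(-1), -4))*40 = (-30 + (3 + (-15 - 5*(-1))))*40 = (-30 + (3 + (-15 + 5)))*40 = (-30 + (3 - 10))*40 = (-30 - 7)*40 = -37*40 = -1480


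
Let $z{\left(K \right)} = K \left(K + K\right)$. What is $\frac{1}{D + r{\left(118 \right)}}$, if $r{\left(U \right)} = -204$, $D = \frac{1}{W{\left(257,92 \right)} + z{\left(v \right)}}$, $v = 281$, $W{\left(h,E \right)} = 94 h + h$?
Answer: $- \frac{182337}{37196747} \approx -0.004902$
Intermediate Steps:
$W{\left(h,E \right)} = 95 h$
$z{\left(K \right)} = 2 K^{2}$ ($z{\left(K \right)} = K 2 K = 2 K^{2}$)
$D = \frac{1}{182337}$ ($D = \frac{1}{95 \cdot 257 + 2 \cdot 281^{2}} = \frac{1}{24415 + 2 \cdot 78961} = \frac{1}{24415 + 157922} = \frac{1}{182337} \approx 5.4843 \cdot 10^{-6}$)
$\frac{1}{D + r{\left(118 \right)}} = \frac{1}{\frac{1}{182337} - 204} = \frac{1}{- \frac{37196747}{182337}} = - \frac{182337}{37196747}$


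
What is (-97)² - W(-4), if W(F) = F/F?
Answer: 9408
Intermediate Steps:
W(F) = 1
(-97)² - W(-4) = (-97)² - 1*1 = 9409 - 1 = 9408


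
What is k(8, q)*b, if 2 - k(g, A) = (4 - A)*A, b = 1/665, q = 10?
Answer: 62/665 ≈ 0.093233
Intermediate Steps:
b = 1/665 ≈ 0.0015038
k(g, A) = 2 - A*(4 - A) (k(g, A) = 2 - (4 - A)*A = 2 - A*(4 - A))
k(8, q)*b = (2 + 10² - 4*10)*(1/665) = (2 + 100 - 40)*(1/665) = 62*(1/665) = 62/665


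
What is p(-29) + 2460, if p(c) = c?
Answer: 2431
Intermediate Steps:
p(-29) + 2460 = -29 + 2460 = 2431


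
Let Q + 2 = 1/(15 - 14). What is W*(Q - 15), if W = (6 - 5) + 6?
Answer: -112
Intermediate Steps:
Q = -1 (Q = -2 + 1/(15 - 14) = -2 + 1/1 = -2 + 1 = -1)
W = 7 (W = 1 + 6 = 7)
W*(Q - 15) = 7*(-1 - 15) = 7*(-16) = -112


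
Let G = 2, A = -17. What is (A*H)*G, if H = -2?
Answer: 68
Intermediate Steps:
(A*H)*G = -17*(-2)*2 = 34*2 = 68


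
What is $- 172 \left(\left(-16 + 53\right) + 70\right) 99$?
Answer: $-1821996$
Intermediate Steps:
$- 172 \left(\left(-16 + 53\right) + 70\right) 99 = - 172 \left(37 + 70\right) 99 = \left(-172\right) 107 \cdot 99 = \left(-18404\right) 99 = -1821996$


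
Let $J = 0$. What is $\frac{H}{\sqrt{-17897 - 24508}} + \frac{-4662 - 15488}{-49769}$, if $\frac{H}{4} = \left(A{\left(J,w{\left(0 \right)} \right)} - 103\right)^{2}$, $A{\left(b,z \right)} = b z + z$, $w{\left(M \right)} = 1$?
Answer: $\frac{20150}{49769} - \frac{13872 i \sqrt{42405}}{14135} \approx 0.40487 - 202.09 i$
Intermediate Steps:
$A{\left(b,z \right)} = z + b z$
$H = 41616$ ($H = 4 \left(1 \left(1 + 0\right) - 103\right)^{2} = 4 \left(1 \cdot 1 - 103\right)^{2} = 4 \left(1 - 103\right)^{2} = 4 \left(-102\right)^{2} = 4 \cdot 10404 = 41616$)
$\frac{H}{\sqrt{-17897 - 24508}} + \frac{-4662 - 15488}{-49769} = \frac{41616}{\sqrt{-17897 - 24508}} + \frac{-4662 - 15488}{-49769} = \frac{41616}{\sqrt{-42405}} - - \frac{20150}{49769} = \frac{41616}{i \sqrt{42405}} + \frac{20150}{49769} = 41616 \left(- \frac{i \sqrt{42405}}{42405}\right) + \frac{20150}{49769} = - \frac{13872 i \sqrt{42405}}{14135} + \frac{20150}{49769} = \frac{20150}{49769} - \frac{13872 i \sqrt{42405}}{14135}$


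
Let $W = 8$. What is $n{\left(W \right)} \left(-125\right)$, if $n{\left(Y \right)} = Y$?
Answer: $-1000$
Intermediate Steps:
$n{\left(W \right)} \left(-125\right) = 8 \left(-125\right) = -1000$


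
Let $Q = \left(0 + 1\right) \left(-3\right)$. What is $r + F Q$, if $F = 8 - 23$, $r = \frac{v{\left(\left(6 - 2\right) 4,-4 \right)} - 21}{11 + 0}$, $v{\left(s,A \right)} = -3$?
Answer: $\frac{471}{11} \approx 42.818$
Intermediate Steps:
$r = - \frac{24}{11}$ ($r = \frac{-3 - 21}{11 + 0} = - \frac{24}{11} \approx -2.1818$)
$Q = -3$ ($Q = 1 \left(-3\right) = -3$)
$F = -15$ ($F = 8 - 23 = -15$)
$r + F Q = - \frac{24}{11} - -45 = - \frac{24}{11} + 45 = \frac{471}{11}$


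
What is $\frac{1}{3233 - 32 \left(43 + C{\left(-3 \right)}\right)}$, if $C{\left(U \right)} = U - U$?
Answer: $\frac{1}{1857} \approx 0.0005385$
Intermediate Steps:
$C{\left(U \right)} = 0$
$\frac{1}{3233 - 32 \left(43 + C{\left(-3 \right)}\right)} = \frac{1}{3233 - 32 \left(43 + 0\right)} = \frac{1}{3233 - 1376} = \frac{1}{1857}$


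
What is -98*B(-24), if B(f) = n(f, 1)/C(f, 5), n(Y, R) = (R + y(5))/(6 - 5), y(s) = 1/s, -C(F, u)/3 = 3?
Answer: 196/15 ≈ 13.067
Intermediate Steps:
C(F, u) = -9 (C(F, u) = -3*3 = -9)
n(Y, R) = ⅕ + R (n(Y, R) = (R + 1/5)/(6 - 5) = (R + ⅕)/1 = (⅕ + R)*1 = ⅕ + R)
B(f) = -2/15 (B(f) = (⅕ + 1)/(-9) = (6/5)*(-⅑) = -2/15)
-98*B(-24) = -98*(-2/15) = 196/15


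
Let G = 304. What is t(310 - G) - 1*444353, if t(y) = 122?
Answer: -444231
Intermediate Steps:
t(310 - G) - 1*444353 = 122 - 1*444353 = 122 - 444353 = -444231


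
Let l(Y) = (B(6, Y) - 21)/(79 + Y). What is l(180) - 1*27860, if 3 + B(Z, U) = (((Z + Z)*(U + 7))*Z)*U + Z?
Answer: -4792238/259 ≈ -18503.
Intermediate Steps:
B(Z, U) = -3 + Z + 2*U*Z**2*(7 + U) (B(Z, U) = -3 + ((((Z + Z)*(U + 7))*Z)*U + Z) = -3 + ((((2*Z)*(7 + U))*Z)*U + Z) = -3 + (((2*Z*(7 + U))*Z)*U + Z) = -3 + ((2*Z**2*(7 + U))*U + Z) = -3 + (2*U*Z**2*(7 + U) + Z) = -3 + (Z + 2*U*Z**2*(7 + U)) = -3 + Z + 2*U*Z**2*(7 + U))
l(Y) = (-18 + 72*Y**2 + 504*Y)/(79 + Y) (l(Y) = ((-3 + 6 + 2*Y**2*6**2 + 14*Y*6**2) - 21)/(79 + Y) = ((-3 + 6 + 2*Y**2*36 + 14*Y*36) - 21)/(79 + Y) = ((-3 + 6 + 72*Y**2 + 504*Y) - 21)/(79 + Y) = ((3 + 72*Y**2 + 504*Y) - 21)/(79 + Y) = (-18 + 72*Y**2 + 504*Y)/(79 + Y))
l(180) - 1*27860 = 18*(-1 + 4*180**2 + 28*180)/(79 + 180) - 1*27860 = 18*(-1 + 4*32400 + 5040)/259 - 27860 = 18*(1/259)*(-1 + 129600 + 5040) - 27860 = 18*(1/259)*134639 - 27860 = 2423502/259 - 27860 = -4792238/259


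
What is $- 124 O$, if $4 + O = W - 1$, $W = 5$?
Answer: $0$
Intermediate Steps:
$O = 0$ ($O = -4 + \left(5 - 1\right) = -4 + 4 = 0$)
$- 124 O = \left(-124\right) 0 = 0$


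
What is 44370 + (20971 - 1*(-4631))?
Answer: 69972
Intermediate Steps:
44370 + (20971 - 1*(-4631)) = 44370 + (20971 + 4631) = 44370 + 25602 = 69972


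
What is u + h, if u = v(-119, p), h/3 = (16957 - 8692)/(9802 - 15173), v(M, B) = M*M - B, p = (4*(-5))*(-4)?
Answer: 75604256/5371 ≈ 14076.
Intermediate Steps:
p = 80 (p = -20*(-4) = 80)
v(M, B) = M² - B
h = -24795/5371 (h = 3*((16957 - 8692)/(9802 - 15173)) = 3*(8265/(-5371)) = 3*(8265*(-1/5371)) = 3*(-8265/5371) = -24795/5371 ≈ -4.6165)
u = 14081 (u = (-119)² - 1*80 = 14161 - 80 = 14081)
u + h = 14081 - 24795/5371 = 75604256/5371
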